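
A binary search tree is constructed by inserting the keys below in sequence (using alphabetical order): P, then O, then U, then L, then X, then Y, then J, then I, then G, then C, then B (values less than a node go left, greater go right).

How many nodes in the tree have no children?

2

Insert P: tree is empty, so P becomes the root.
Insert O: O < P → go left. Place as left child of P.
Insert U: U > P → go right. Place as right child of P.
Insert L: L < P → go left; L < O → go left. Place as left child of O.
Insert X: X > P → go right; X > U → go right. Place as right child of U.
Insert Y: Y > P → go right; Y > U → go right; Y > X → go right. Place as right child of X.
Insert J: J < P → go left; J < O → go left; J < L → go left. Place as left child of L.
Insert I: I < P → go left; I < O → go left; I < L → go left; I < J → go left. Place as left child of J.
Insert G: G < P → go left; G < O → go left; G < L → go left; G < J → go left; G < I → go left. Place as left child of I.
Insert C: C < P → go left; C < O → go left; C < L → go left; C < J → go left; C < I → go left; C < G → go left. Place as left child of G.
Insert B: B < P → go left; B < O → go left; B < L → go left; B < J → go left; B < I → go left; B < G → go left; B < C → go left. Place as left child of C.

Leaves: B, Y — 2 in total.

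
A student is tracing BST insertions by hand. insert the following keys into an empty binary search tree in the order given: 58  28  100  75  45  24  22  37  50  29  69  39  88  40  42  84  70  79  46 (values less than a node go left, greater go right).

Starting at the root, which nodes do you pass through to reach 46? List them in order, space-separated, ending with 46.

58 28 45 50 46

Resulting structure (node: left, right):
  58: L=28, R=100
  28: L=24, R=45
  100: L=75, R=–
  75: L=69, R=88
  45: L=37, R=50
  24: L=22, R=–
  22: L=–, R=–
  37: L=29, R=39
  50: L=46, R=–
  29: L=–, R=–
  69: L=–, R=70
  39: L=–, R=40
  88: L=84, R=–
  40: L=–, R=42
  42: L=–, R=–
  84: L=79, R=–
  70: L=–, R=–
  79: L=–, R=–
  46: L=–, R=–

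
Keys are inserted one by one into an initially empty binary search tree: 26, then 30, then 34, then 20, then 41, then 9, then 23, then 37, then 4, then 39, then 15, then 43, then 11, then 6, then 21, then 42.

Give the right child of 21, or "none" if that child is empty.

26: root
30: right child of 26 (depth 1)
34: right child of 30 (depth 2)
20: left child of 26 (depth 1)
41: right child of 34 (depth 3)
9: left child of 20 (depth 2)
23: right child of 20 (depth 2)
37: left child of 41 (depth 4)
4: left child of 9 (depth 3)
39: right child of 37 (depth 5)
15: right child of 9 (depth 3)
43: right child of 41 (depth 4)
11: left child of 15 (depth 4)
6: right child of 4 (depth 4)
21: left child of 23 (depth 3)
42: left child of 43 (depth 5)

none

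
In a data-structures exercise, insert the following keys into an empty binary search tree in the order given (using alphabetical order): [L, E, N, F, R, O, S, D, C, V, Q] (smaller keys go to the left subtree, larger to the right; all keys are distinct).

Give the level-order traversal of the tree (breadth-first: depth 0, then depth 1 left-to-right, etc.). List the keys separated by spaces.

Insert L: tree is empty, so L becomes the root.
Insert E: E < L → go left. Place as left child of L.
Insert N: N > L → go right. Place as right child of L.
Insert F: F < L → go left; F > E → go right. Place as right child of E.
Insert R: R > L → go right; R > N → go right. Place as right child of N.
Insert O: O > L → go right; O > N → go right; O < R → go left. Place as left child of R.
Insert S: S > L → go right; S > N → go right; S > R → go right. Place as right child of R.
Insert D: D < L → go left; D < E → go left. Place as left child of E.
Insert C: C < L → go left; C < E → go left; C < D → go left. Place as left child of D.
Insert V: V > L → go right; V > N → go right; V > R → go right; V > S → go right. Place as right child of S.
Insert Q: Q > L → go right; Q > N → go right; Q < R → go left; Q > O → go right. Place as right child of O.

L E N D F R C O S Q V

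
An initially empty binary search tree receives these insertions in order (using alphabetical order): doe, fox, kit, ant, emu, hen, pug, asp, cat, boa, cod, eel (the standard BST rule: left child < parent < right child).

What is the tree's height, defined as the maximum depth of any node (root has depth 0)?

Insert doe: tree is empty, so doe becomes the root.
Insert fox: fox > doe → go right. Place as right child of doe.
Insert kit: kit > doe → go right; kit > fox → go right. Place as right child of fox.
Insert ant: ant < doe → go left. Place as left child of doe.
Insert emu: emu > doe → go right; emu < fox → go left. Place as left child of fox.
Insert hen: hen > doe → go right; hen > fox → go right; hen < kit → go left. Place as left child of kit.
Insert pug: pug > doe → go right; pug > fox → go right; pug > kit → go right. Place as right child of kit.
Insert asp: asp < doe → go left; asp > ant → go right. Place as right child of ant.
Insert cat: cat < doe → go left; cat > ant → go right; cat > asp → go right. Place as right child of asp.
Insert boa: boa < doe → go left; boa > ant → go right; boa > asp → go right; boa < cat → go left. Place as left child of cat.
Insert cod: cod < doe → go left; cod > ant → go right; cod > asp → go right; cod > cat → go right. Place as right child of cat.
Insert eel: eel > doe → go right; eel < fox → go left; eel < emu → go left. Place as left child of emu.

The deepest node is boa at depth 4.

4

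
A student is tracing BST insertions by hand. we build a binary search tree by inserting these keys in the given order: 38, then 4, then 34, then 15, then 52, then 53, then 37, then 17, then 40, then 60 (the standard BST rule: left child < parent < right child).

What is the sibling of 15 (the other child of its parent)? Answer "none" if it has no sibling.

37

Insert 38: tree is empty, so 38 becomes the root.
Insert 4: 4 < 38 → go left. Place as left child of 38.
Insert 34: 34 < 38 → go left; 34 > 4 → go right. Place as right child of 4.
Insert 15: 15 < 38 → go left; 15 > 4 → go right; 15 < 34 → go left. Place as left child of 34.
Insert 52: 52 > 38 → go right. Place as right child of 38.
Insert 53: 53 > 38 → go right; 53 > 52 → go right. Place as right child of 52.
Insert 37: 37 < 38 → go left; 37 > 4 → go right; 37 > 34 → go right. Place as right child of 34.
Insert 17: 17 < 38 → go left; 17 > 4 → go right; 17 < 34 → go left; 17 > 15 → go right. Place as right child of 15.
Insert 40: 40 > 38 → go right; 40 < 52 → go left. Place as left child of 52.
Insert 60: 60 > 38 → go right; 60 > 52 → go right; 60 > 53 → go right. Place as right child of 53.

15's parent is 34; the other child of 34 is 37.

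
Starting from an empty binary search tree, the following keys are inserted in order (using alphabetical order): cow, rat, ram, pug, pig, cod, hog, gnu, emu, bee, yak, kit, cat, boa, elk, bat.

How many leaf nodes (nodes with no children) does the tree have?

5

cow: root
rat: right child of cow (depth 1)
ram: left child of rat (depth 2)
pug: left child of ram (depth 3)
pig: left child of pug (depth 4)
cod: left child of cow (depth 1)
hog: left child of pig (depth 5)
gnu: left child of hog (depth 6)
emu: left child of gnu (depth 7)
bee: left child of cod (depth 2)
yak: right child of rat (depth 2)
kit: right child of hog (depth 6)
cat: right child of bee (depth 3)
boa: left child of cat (depth 4)
elk: left child of emu (depth 8)
bat: left child of bee (depth 3)

Leaves: bat, boa, elk, kit, yak — 5 in total.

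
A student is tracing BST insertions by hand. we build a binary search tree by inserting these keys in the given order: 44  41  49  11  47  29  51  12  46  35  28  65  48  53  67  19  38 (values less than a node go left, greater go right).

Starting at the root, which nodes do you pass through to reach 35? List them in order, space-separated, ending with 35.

Resulting structure (node: left, right):
  44: L=41, R=49
  41: L=11, R=–
  49: L=47, R=51
  11: L=–, R=29
  47: L=46, R=48
  29: L=12, R=35
  51: L=–, R=65
  12: L=–, R=28
  46: L=–, R=–
  35: L=–, R=38
  28: L=19, R=–
  65: L=53, R=67
  48: L=–, R=–
  53: L=–, R=–
  67: L=–, R=–
  19: L=–, R=–
  38: L=–, R=–

44 41 11 29 35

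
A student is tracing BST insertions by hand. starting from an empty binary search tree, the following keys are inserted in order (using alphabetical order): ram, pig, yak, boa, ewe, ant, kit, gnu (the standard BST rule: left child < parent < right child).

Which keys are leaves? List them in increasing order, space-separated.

ant gnu yak

ram: root
pig: left child of ram (depth 1)
yak: right child of ram (depth 1)
boa: left child of pig (depth 2)
ewe: right child of boa (depth 3)
ant: left child of boa (depth 3)
kit: right child of ewe (depth 4)
gnu: left child of kit (depth 5)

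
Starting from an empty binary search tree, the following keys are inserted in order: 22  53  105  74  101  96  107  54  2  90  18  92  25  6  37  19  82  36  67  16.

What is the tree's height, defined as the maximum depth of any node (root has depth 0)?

22: root
53: right child of 22 (depth 1)
105: right child of 53 (depth 2)
74: left child of 105 (depth 3)
101: right child of 74 (depth 4)
96: left child of 101 (depth 5)
107: right child of 105 (depth 3)
54: left child of 74 (depth 4)
2: left child of 22 (depth 1)
90: left child of 96 (depth 6)
18: right child of 2 (depth 2)
92: right child of 90 (depth 7)
25: left child of 53 (depth 2)
6: left child of 18 (depth 3)
37: right child of 25 (depth 3)
19: right child of 18 (depth 3)
82: left child of 90 (depth 7)
36: left child of 37 (depth 4)
67: right child of 54 (depth 5)
16: right child of 6 (depth 4)

The deepest node is 92 at depth 7.

7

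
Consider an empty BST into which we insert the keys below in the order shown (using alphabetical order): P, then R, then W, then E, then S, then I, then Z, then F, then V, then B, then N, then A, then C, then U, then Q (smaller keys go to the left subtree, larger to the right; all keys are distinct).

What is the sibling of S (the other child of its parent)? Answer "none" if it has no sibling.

Resulting structure (node: left, right):
  P: L=E, R=R
  R: L=Q, R=W
  W: L=S, R=Z
  E: L=B, R=I
  S: L=–, R=V
  I: L=F, R=N
  Z: L=–, R=–
  F: L=–, R=–
  V: L=U, R=–
  B: L=A, R=C
  N: L=–, R=–
  A: L=–, R=–
  C: L=–, R=–
  U: L=–, R=–
  Q: L=–, R=–

S's parent is W; the other child of W is Z.

Z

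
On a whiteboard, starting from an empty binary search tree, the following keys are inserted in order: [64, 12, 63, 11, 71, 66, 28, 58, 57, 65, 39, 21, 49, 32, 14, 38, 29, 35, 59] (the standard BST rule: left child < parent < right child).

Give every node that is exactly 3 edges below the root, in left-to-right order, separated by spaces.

28 65

64: root
12: left child of 64 (depth 1)
63: right child of 12 (depth 2)
11: left child of 12 (depth 2)
71: right child of 64 (depth 1)
66: left child of 71 (depth 2)
28: left child of 63 (depth 3)
58: right child of 28 (depth 4)
57: left child of 58 (depth 5)
65: left child of 66 (depth 3)
39: left child of 57 (depth 6)
21: left child of 28 (depth 4)
49: right child of 39 (depth 7)
32: left child of 39 (depth 7)
14: left child of 21 (depth 5)
38: right child of 32 (depth 8)
29: left child of 32 (depth 8)
35: left child of 38 (depth 9)
59: right child of 58 (depth 5)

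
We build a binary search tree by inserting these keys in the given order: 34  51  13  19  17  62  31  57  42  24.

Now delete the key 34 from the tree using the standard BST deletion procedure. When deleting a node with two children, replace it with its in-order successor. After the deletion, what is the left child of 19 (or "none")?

Insert 34: tree is empty, so 34 becomes the root.
Insert 51: 51 > 34 → go right. Place as right child of 34.
Insert 13: 13 < 34 → go left. Place as left child of 34.
Insert 19: 19 < 34 → go left; 19 > 13 → go right. Place as right child of 13.
Insert 17: 17 < 34 → go left; 17 > 13 → go right; 17 < 19 → go left. Place as left child of 19.
Insert 62: 62 > 34 → go right; 62 > 51 → go right. Place as right child of 51.
Insert 31: 31 < 34 → go left; 31 > 13 → go right; 31 > 19 → go right. Place as right child of 19.
Insert 57: 57 > 34 → go right; 57 > 51 → go right; 57 < 62 → go left. Place as left child of 62.
Insert 42: 42 > 34 → go right; 42 < 51 → go left. Place as left child of 51.
Insert 24: 24 < 34 → go left; 24 > 13 → go right; 24 > 19 → go right; 24 < 31 → go left. Place as left child of 31.

Delete 34 (two children — replace with in-order successor).
After deletion, 19's left child: 17.

17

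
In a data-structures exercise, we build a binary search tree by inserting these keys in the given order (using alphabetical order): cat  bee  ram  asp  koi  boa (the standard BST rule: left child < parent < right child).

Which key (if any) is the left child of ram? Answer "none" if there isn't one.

koi

Insert cat: tree is empty, so cat becomes the root.
Insert bee: bee < cat → go left. Place as left child of cat.
Insert ram: ram > cat → go right. Place as right child of cat.
Insert asp: asp < cat → go left; asp < bee → go left. Place as left child of bee.
Insert koi: koi > cat → go right; koi < ram → go left. Place as left child of ram.
Insert boa: boa < cat → go left; boa > bee → go right. Place as right child of bee.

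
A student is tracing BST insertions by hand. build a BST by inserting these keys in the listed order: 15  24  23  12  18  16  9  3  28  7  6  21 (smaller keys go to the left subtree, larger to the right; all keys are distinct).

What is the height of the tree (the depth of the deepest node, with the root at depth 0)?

15: root
24: right child of 15 (depth 1)
23: left child of 24 (depth 2)
12: left child of 15 (depth 1)
18: left child of 23 (depth 3)
16: left child of 18 (depth 4)
9: left child of 12 (depth 2)
3: left child of 9 (depth 3)
28: right child of 24 (depth 2)
7: right child of 3 (depth 4)
6: left child of 7 (depth 5)
21: right child of 18 (depth 4)

The deepest node is 6 at depth 5.

5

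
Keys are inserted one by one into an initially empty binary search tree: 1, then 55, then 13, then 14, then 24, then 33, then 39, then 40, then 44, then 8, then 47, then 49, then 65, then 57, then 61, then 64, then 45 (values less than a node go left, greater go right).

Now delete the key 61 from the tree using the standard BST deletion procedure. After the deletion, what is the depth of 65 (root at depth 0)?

2

Resulting structure (node: left, right):
  1: L=–, R=55
  55: L=13, R=65
  13: L=8, R=14
  14: L=–, R=24
  24: L=–, R=33
  33: L=–, R=39
  39: L=–, R=40
  40: L=–, R=44
  44: L=–, R=47
  8: L=–, R=–
  47: L=45, R=49
  49: L=–, R=–
  65: L=57, R=–
  57: L=–, R=61
  61: L=–, R=64
  64: L=–, R=–
  45: L=–, R=–

Delete 61 (at most one child — splice it out).
After deletion, path to 65: 1 → 55 → 65.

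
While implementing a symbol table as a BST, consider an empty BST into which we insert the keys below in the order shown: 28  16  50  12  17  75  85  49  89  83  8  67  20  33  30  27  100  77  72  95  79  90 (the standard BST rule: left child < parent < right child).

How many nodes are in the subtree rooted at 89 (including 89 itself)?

Resulting structure (node: left, right):
  28: L=16, R=50
  16: L=12, R=17
  50: L=49, R=75
  12: L=8, R=–
  17: L=–, R=20
  75: L=67, R=85
  85: L=83, R=89
  49: L=33, R=–
  89: L=–, R=100
  83: L=77, R=–
  8: L=–, R=–
  67: L=–, R=72
  20: L=–, R=27
  33: L=30, R=–
  30: L=–, R=–
  27: L=–, R=–
  100: L=95, R=–
  77: L=–, R=79
  72: L=–, R=–
  95: L=90, R=–
  79: L=–, R=–
  90: L=–, R=–

Subtree rooted at 89 contains: 89, 100, 95, 90 — 4 nodes.

4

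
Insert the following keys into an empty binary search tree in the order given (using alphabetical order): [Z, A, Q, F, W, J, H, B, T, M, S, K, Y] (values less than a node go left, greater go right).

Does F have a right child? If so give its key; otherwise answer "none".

Resulting structure (node: left, right):
  Z: L=A, R=–
  A: L=–, R=Q
  Q: L=F, R=W
  F: L=B, R=J
  W: L=T, R=Y
  J: L=H, R=M
  H: L=–, R=–
  B: L=–, R=–
  T: L=S, R=–
  M: L=K, R=–
  S: L=–, R=–
  K: L=–, R=–
  Y: L=–, R=–

J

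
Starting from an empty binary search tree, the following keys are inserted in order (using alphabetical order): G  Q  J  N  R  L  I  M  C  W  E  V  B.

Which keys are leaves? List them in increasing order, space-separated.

Insert G: tree is empty, so G becomes the root.
Insert Q: Q > G → go right. Place as right child of G.
Insert J: J > G → go right; J < Q → go left. Place as left child of Q.
Insert N: N > G → go right; N < Q → go left; N > J → go right. Place as right child of J.
Insert R: R > G → go right; R > Q → go right. Place as right child of Q.
Insert L: L > G → go right; L < Q → go left; L > J → go right; L < N → go left. Place as left child of N.
Insert I: I > G → go right; I < Q → go left; I < J → go left. Place as left child of J.
Insert M: M > G → go right; M < Q → go left; M > J → go right; M < N → go left; M > L → go right. Place as right child of L.
Insert C: C < G → go left. Place as left child of G.
Insert W: W > G → go right; W > Q → go right; W > R → go right. Place as right child of R.
Insert E: E < G → go left; E > C → go right. Place as right child of C.
Insert V: V > G → go right; V > Q → go right; V > R → go right; V < W → go left. Place as left child of W.
Insert B: B < G → go left; B < C → go left. Place as left child of C.

B E I M V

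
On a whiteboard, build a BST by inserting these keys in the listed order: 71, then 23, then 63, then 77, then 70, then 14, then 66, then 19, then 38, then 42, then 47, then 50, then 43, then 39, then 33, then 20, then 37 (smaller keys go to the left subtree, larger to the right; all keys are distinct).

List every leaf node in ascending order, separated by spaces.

20 37 39 43 50 66 77

Resulting structure (node: left, right):
  71: L=23, R=77
  23: L=14, R=63
  63: L=38, R=70
  77: L=–, R=–
  70: L=66, R=–
  14: L=–, R=19
  66: L=–, R=–
  19: L=–, R=20
  38: L=33, R=42
  42: L=39, R=47
  47: L=43, R=50
  50: L=–, R=–
  43: L=–, R=–
  39: L=–, R=–
  33: L=–, R=37
  20: L=–, R=–
  37: L=–, R=–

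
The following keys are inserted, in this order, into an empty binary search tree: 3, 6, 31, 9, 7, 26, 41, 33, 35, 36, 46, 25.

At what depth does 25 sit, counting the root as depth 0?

5

3: root
6: right child of 3 (depth 1)
31: right child of 6 (depth 2)
9: left child of 31 (depth 3)
7: left child of 9 (depth 4)
26: right child of 9 (depth 4)
41: right child of 31 (depth 3)
33: left child of 41 (depth 4)
35: right child of 33 (depth 5)
36: right child of 35 (depth 6)
46: right child of 41 (depth 4)
25: left child of 26 (depth 5)

Path to 25: 3 → 6 → 31 → 9 → 26 → 25, which is 5 edges.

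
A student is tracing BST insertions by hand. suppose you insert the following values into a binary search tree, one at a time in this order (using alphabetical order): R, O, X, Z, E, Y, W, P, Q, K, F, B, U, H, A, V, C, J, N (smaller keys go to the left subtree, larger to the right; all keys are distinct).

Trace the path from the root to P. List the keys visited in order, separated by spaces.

R O P

Resulting structure (node: left, right):
  R: L=O, R=X
  O: L=E, R=P
  X: L=W, R=Z
  Z: L=Y, R=–
  E: L=B, R=K
  Y: L=–, R=–
  W: L=U, R=–
  P: L=–, R=Q
  Q: L=–, R=–
  K: L=F, R=N
  F: L=–, R=H
  B: L=A, R=C
  U: L=–, R=V
  H: L=–, R=J
  A: L=–, R=–
  V: L=–, R=–
  C: L=–, R=–
  J: L=–, R=–
  N: L=–, R=–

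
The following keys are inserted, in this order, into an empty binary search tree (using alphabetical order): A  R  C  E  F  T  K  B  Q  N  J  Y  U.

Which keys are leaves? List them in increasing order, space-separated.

B J N U

A: root
R: right child of A (depth 1)
C: left child of R (depth 2)
E: right child of C (depth 3)
F: right child of E (depth 4)
T: right child of R (depth 2)
K: right child of F (depth 5)
B: left child of C (depth 3)
Q: right child of K (depth 6)
N: left child of Q (depth 7)
J: left child of K (depth 6)
Y: right child of T (depth 3)
U: left child of Y (depth 4)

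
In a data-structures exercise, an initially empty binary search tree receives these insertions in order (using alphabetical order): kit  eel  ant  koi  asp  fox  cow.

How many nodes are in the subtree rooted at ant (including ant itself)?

3

Insert kit: tree is empty, so kit becomes the root.
Insert eel: eel < kit → go left. Place as left child of kit.
Insert ant: ant < kit → go left; ant < eel → go left. Place as left child of eel.
Insert koi: koi > kit → go right. Place as right child of kit.
Insert asp: asp < kit → go left; asp < eel → go left; asp > ant → go right. Place as right child of ant.
Insert fox: fox < kit → go left; fox > eel → go right. Place as right child of eel.
Insert cow: cow < kit → go left; cow < eel → go left; cow > ant → go right; cow > asp → go right. Place as right child of asp.

Subtree rooted at ant contains: ant, asp, cow — 3 nodes.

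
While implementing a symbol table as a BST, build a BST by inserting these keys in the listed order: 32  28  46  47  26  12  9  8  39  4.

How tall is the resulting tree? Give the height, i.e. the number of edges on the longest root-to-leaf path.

6

Insert 32: tree is empty, so 32 becomes the root.
Insert 28: 28 < 32 → go left. Place as left child of 32.
Insert 46: 46 > 32 → go right. Place as right child of 32.
Insert 47: 47 > 32 → go right; 47 > 46 → go right. Place as right child of 46.
Insert 26: 26 < 32 → go left; 26 < 28 → go left. Place as left child of 28.
Insert 12: 12 < 32 → go left; 12 < 28 → go left; 12 < 26 → go left. Place as left child of 26.
Insert 9: 9 < 32 → go left; 9 < 28 → go left; 9 < 26 → go left; 9 < 12 → go left. Place as left child of 12.
Insert 8: 8 < 32 → go left; 8 < 28 → go left; 8 < 26 → go left; 8 < 12 → go left; 8 < 9 → go left. Place as left child of 9.
Insert 39: 39 > 32 → go right; 39 < 46 → go left. Place as left child of 46.
Insert 4: 4 < 32 → go left; 4 < 28 → go left; 4 < 26 → go left; 4 < 12 → go left; 4 < 9 → go left; 4 < 8 → go left. Place as left child of 8.

The deepest node is 4 at depth 6.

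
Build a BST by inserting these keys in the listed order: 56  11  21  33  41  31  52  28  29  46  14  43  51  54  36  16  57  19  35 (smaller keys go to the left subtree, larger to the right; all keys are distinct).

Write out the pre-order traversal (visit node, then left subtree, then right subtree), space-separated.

56 11 21 14 16 19 33 31 28 29 41 36 35 52 46 43 51 54 57

Insert 56: tree is empty, so 56 becomes the root.
Insert 11: 11 < 56 → go left. Place as left child of 56.
Insert 21: 21 < 56 → go left; 21 > 11 → go right. Place as right child of 11.
Insert 33: 33 < 56 → go left; 33 > 11 → go right; 33 > 21 → go right. Place as right child of 21.
Insert 41: 41 < 56 → go left; 41 > 11 → go right; 41 > 21 → go right; 41 > 33 → go right. Place as right child of 33.
Insert 31: 31 < 56 → go left; 31 > 11 → go right; 31 > 21 → go right; 31 < 33 → go left. Place as left child of 33.
Insert 52: 52 < 56 → go left; 52 > 11 → go right; 52 > 21 → go right; 52 > 33 → go right; 52 > 41 → go right. Place as right child of 41.
Insert 28: 28 < 56 → go left; 28 > 11 → go right; 28 > 21 → go right; 28 < 33 → go left; 28 < 31 → go left. Place as left child of 31.
Insert 29: 29 < 56 → go left; 29 > 11 → go right; 29 > 21 → go right; 29 < 33 → go left; 29 < 31 → go left; 29 > 28 → go right. Place as right child of 28.
Insert 46: 46 < 56 → go left; 46 > 11 → go right; 46 > 21 → go right; 46 > 33 → go right; 46 > 41 → go right; 46 < 52 → go left. Place as left child of 52.
Insert 14: 14 < 56 → go left; 14 > 11 → go right; 14 < 21 → go left. Place as left child of 21.
Insert 43: 43 < 56 → go left; 43 > 11 → go right; 43 > 21 → go right; 43 > 33 → go right; 43 > 41 → go right; 43 < 52 → go left; 43 < 46 → go left. Place as left child of 46.
Insert 51: 51 < 56 → go left; 51 > 11 → go right; 51 > 21 → go right; 51 > 33 → go right; 51 > 41 → go right; 51 < 52 → go left; 51 > 46 → go right. Place as right child of 46.
Insert 54: 54 < 56 → go left; 54 > 11 → go right; 54 > 21 → go right; 54 > 33 → go right; 54 > 41 → go right; 54 > 52 → go right. Place as right child of 52.
Insert 36: 36 < 56 → go left; 36 > 11 → go right; 36 > 21 → go right; 36 > 33 → go right; 36 < 41 → go left. Place as left child of 41.
Insert 16: 16 < 56 → go left; 16 > 11 → go right; 16 < 21 → go left; 16 > 14 → go right. Place as right child of 14.
Insert 57: 57 > 56 → go right. Place as right child of 56.
Insert 19: 19 < 56 → go left; 19 > 11 → go right; 19 < 21 → go left; 19 > 14 → go right; 19 > 16 → go right. Place as right child of 16.
Insert 35: 35 < 56 → go left; 35 > 11 → go right; 35 > 21 → go right; 35 > 33 → go right; 35 < 41 → go left; 35 < 36 → go left. Place as left child of 36.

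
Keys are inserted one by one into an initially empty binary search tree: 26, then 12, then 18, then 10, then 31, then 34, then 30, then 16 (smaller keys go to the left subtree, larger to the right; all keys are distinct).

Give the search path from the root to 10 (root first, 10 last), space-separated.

Insert 26: tree is empty, so 26 becomes the root.
Insert 12: 12 < 26 → go left. Place as left child of 26.
Insert 18: 18 < 26 → go left; 18 > 12 → go right. Place as right child of 12.
Insert 10: 10 < 26 → go left; 10 < 12 → go left. Place as left child of 12.
Insert 31: 31 > 26 → go right. Place as right child of 26.
Insert 34: 34 > 26 → go right; 34 > 31 → go right. Place as right child of 31.
Insert 30: 30 > 26 → go right; 30 < 31 → go left. Place as left child of 31.
Insert 16: 16 < 26 → go left; 16 > 12 → go right; 16 < 18 → go left. Place as left child of 18.

26 12 10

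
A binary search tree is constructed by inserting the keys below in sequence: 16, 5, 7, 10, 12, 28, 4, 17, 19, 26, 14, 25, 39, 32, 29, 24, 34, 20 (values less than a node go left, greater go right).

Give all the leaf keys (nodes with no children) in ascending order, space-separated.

4 14 20 29 34

Insert 16: tree is empty, so 16 becomes the root.
Insert 5: 5 < 16 → go left. Place as left child of 16.
Insert 7: 7 < 16 → go left; 7 > 5 → go right. Place as right child of 5.
Insert 10: 10 < 16 → go left; 10 > 5 → go right; 10 > 7 → go right. Place as right child of 7.
Insert 12: 12 < 16 → go left; 12 > 5 → go right; 12 > 7 → go right; 12 > 10 → go right. Place as right child of 10.
Insert 28: 28 > 16 → go right. Place as right child of 16.
Insert 4: 4 < 16 → go left; 4 < 5 → go left. Place as left child of 5.
Insert 17: 17 > 16 → go right; 17 < 28 → go left. Place as left child of 28.
Insert 19: 19 > 16 → go right; 19 < 28 → go left; 19 > 17 → go right. Place as right child of 17.
Insert 26: 26 > 16 → go right; 26 < 28 → go left; 26 > 17 → go right; 26 > 19 → go right. Place as right child of 19.
Insert 14: 14 < 16 → go left; 14 > 5 → go right; 14 > 7 → go right; 14 > 10 → go right; 14 > 12 → go right. Place as right child of 12.
Insert 25: 25 > 16 → go right; 25 < 28 → go left; 25 > 17 → go right; 25 > 19 → go right; 25 < 26 → go left. Place as left child of 26.
Insert 39: 39 > 16 → go right; 39 > 28 → go right. Place as right child of 28.
Insert 32: 32 > 16 → go right; 32 > 28 → go right; 32 < 39 → go left. Place as left child of 39.
Insert 29: 29 > 16 → go right; 29 > 28 → go right; 29 < 39 → go left; 29 < 32 → go left. Place as left child of 32.
Insert 24: 24 > 16 → go right; 24 < 28 → go left; 24 > 17 → go right; 24 > 19 → go right; 24 < 26 → go left; 24 < 25 → go left. Place as left child of 25.
Insert 34: 34 > 16 → go right; 34 > 28 → go right; 34 < 39 → go left; 34 > 32 → go right. Place as right child of 32.
Insert 20: 20 > 16 → go right; 20 < 28 → go left; 20 > 17 → go right; 20 > 19 → go right; 20 < 26 → go left; 20 < 25 → go left; 20 < 24 → go left. Place as left child of 24.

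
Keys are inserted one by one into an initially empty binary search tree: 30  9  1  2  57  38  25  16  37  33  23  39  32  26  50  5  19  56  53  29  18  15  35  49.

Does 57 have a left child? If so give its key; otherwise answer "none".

Resulting structure (node: left, right):
  30: L=9, R=57
  9: L=1, R=25
  1: L=–, R=2
  2: L=–, R=5
  57: L=38, R=–
  38: L=37, R=39
  25: L=16, R=26
  16: L=15, R=23
  37: L=33, R=–
  33: L=32, R=35
  23: L=19, R=–
  39: L=–, R=50
  32: L=–, R=–
  26: L=–, R=29
  50: L=49, R=56
  5: L=–, R=–
  19: L=18, R=–
  56: L=53, R=–
  53: L=–, R=–
  29: L=–, R=–
  18: L=–, R=–
  15: L=–, R=–
  35: L=–, R=–
  49: L=–, R=–

38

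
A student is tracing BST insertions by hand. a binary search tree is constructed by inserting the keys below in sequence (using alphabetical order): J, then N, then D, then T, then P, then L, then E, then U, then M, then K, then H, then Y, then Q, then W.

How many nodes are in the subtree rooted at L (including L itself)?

3

J: root
N: right child of J (depth 1)
D: left child of J (depth 1)
T: right child of N (depth 2)
P: left child of T (depth 3)
L: left child of N (depth 2)
E: right child of D (depth 2)
U: right child of T (depth 3)
M: right child of L (depth 3)
K: left child of L (depth 3)
H: right child of E (depth 3)
Y: right child of U (depth 4)
Q: right child of P (depth 4)
W: left child of Y (depth 5)

Subtree rooted at L contains: L, K, M — 3 nodes.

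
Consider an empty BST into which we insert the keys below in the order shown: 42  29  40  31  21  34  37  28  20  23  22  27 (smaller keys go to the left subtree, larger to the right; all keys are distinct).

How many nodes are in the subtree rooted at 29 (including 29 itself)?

42: root
29: left child of 42 (depth 1)
40: right child of 29 (depth 2)
31: left child of 40 (depth 3)
21: left child of 29 (depth 2)
34: right child of 31 (depth 4)
37: right child of 34 (depth 5)
28: right child of 21 (depth 3)
20: left child of 21 (depth 3)
23: left child of 28 (depth 4)
22: left child of 23 (depth 5)
27: right child of 23 (depth 5)

Subtree rooted at 29 contains: 29, 21, 20, 28, 23, 22, 27, 40, 31, 34, 37 — 11 nodes.

11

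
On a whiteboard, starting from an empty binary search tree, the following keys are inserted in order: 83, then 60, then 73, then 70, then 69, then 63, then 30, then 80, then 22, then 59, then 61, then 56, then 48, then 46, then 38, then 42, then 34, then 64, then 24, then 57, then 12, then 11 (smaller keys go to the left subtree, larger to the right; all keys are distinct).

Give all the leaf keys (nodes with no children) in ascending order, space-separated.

Resulting structure (node: left, right):
  83: L=60, R=–
  60: L=30, R=73
  73: L=70, R=80
  70: L=69, R=–
  69: L=63, R=–
  63: L=61, R=64
  30: L=22, R=59
  80: L=–, R=–
  22: L=12, R=24
  59: L=56, R=–
  61: L=–, R=–
  56: L=48, R=57
  48: L=46, R=–
  46: L=38, R=–
  38: L=34, R=42
  42: L=–, R=–
  34: L=–, R=–
  64: L=–, R=–
  24: L=–, R=–
  57: L=–, R=–
  12: L=11, R=–
  11: L=–, R=–

11 24 34 42 57 61 64 80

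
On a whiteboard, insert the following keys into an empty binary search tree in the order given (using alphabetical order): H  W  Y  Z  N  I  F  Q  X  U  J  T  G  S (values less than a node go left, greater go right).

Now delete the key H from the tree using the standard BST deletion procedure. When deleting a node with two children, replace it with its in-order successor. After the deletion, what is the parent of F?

I

H: root
W: right child of H (depth 1)
Y: right child of W (depth 2)
Z: right child of Y (depth 3)
N: left child of W (depth 2)
I: left child of N (depth 3)
F: left child of H (depth 1)
Q: right child of N (depth 3)
X: left child of Y (depth 3)
U: right child of Q (depth 4)
J: right child of I (depth 4)
T: left child of U (depth 5)
G: right child of F (depth 2)
S: left child of T (depth 6)

Delete H (two children — replace with in-order successor).
After deletion, F's parent is I.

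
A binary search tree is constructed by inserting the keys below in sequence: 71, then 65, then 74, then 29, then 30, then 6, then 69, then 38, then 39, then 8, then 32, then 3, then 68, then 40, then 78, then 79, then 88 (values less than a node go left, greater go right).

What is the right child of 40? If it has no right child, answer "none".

none

71: root
65: left child of 71 (depth 1)
74: right child of 71 (depth 1)
29: left child of 65 (depth 2)
30: right child of 29 (depth 3)
6: left child of 29 (depth 3)
69: right child of 65 (depth 2)
38: right child of 30 (depth 4)
39: right child of 38 (depth 5)
8: right child of 6 (depth 4)
32: left child of 38 (depth 5)
3: left child of 6 (depth 4)
68: left child of 69 (depth 3)
40: right child of 39 (depth 6)
78: right child of 74 (depth 2)
79: right child of 78 (depth 3)
88: right child of 79 (depth 4)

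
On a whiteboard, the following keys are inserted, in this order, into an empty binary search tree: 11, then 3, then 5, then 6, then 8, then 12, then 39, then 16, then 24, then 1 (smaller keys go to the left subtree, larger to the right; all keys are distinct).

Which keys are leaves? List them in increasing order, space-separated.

1 8 24

11: root
3: left child of 11 (depth 1)
5: right child of 3 (depth 2)
6: right child of 5 (depth 3)
8: right child of 6 (depth 4)
12: right child of 11 (depth 1)
39: right child of 12 (depth 2)
16: left child of 39 (depth 3)
24: right child of 16 (depth 4)
1: left child of 3 (depth 2)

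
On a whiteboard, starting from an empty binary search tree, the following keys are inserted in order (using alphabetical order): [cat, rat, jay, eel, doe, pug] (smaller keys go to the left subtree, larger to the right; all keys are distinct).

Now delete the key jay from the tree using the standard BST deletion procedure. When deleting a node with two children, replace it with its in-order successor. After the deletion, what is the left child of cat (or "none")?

cat: root
rat: right child of cat (depth 1)
jay: left child of rat (depth 2)
eel: left child of jay (depth 3)
doe: left child of eel (depth 4)
pug: right child of jay (depth 3)

Delete jay (two children — replace with in-order successor).
After deletion, cat's left child: none.

none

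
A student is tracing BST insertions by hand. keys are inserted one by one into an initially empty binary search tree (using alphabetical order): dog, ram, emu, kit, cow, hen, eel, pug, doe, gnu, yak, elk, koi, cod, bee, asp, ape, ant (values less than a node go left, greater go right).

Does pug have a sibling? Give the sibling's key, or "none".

Insert dog: tree is empty, so dog becomes the root.
Insert ram: ram > dog → go right. Place as right child of dog.
Insert emu: emu > dog → go right; emu < ram → go left. Place as left child of ram.
Insert kit: kit > dog → go right; kit < ram → go left; kit > emu → go right. Place as right child of emu.
Insert cow: cow < dog → go left. Place as left child of dog.
Insert hen: hen > dog → go right; hen < ram → go left; hen > emu → go right; hen < kit → go left. Place as left child of kit.
Insert eel: eel > dog → go right; eel < ram → go left; eel < emu → go left. Place as left child of emu.
Insert pug: pug > dog → go right; pug < ram → go left; pug > emu → go right; pug > kit → go right. Place as right child of kit.
Insert doe: doe < dog → go left; doe > cow → go right. Place as right child of cow.
Insert gnu: gnu > dog → go right; gnu < ram → go left; gnu > emu → go right; gnu < kit → go left; gnu < hen → go left. Place as left child of hen.
Insert yak: yak > dog → go right; yak > ram → go right. Place as right child of ram.
Insert elk: elk > dog → go right; elk < ram → go left; elk < emu → go left; elk > eel → go right. Place as right child of eel.
Insert koi: koi > dog → go right; koi < ram → go left; koi > emu → go right; koi > kit → go right; koi < pug → go left. Place as left child of pug.
Insert cod: cod < dog → go left; cod < cow → go left. Place as left child of cow.
Insert bee: bee < dog → go left; bee < cow → go left; bee < cod → go left. Place as left child of cod.
Insert asp: asp < dog → go left; asp < cow → go left; asp < cod → go left; asp < bee → go left. Place as left child of bee.
Insert ape: ape < dog → go left; ape < cow → go left; ape < cod → go left; ape < bee → go left; ape < asp → go left. Place as left child of asp.
Insert ant: ant < dog → go left; ant < cow → go left; ant < cod → go left; ant < bee → go left; ant < asp → go left; ant < ape → go left. Place as left child of ape.

pug's parent is kit; the other child of kit is hen.

hen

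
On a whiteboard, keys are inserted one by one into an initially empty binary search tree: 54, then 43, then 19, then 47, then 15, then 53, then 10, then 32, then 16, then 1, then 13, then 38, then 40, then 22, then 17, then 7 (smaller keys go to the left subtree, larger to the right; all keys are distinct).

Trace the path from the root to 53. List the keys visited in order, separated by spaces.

54 43 47 53

54: root
43: left child of 54 (depth 1)
19: left child of 43 (depth 2)
47: right child of 43 (depth 2)
15: left child of 19 (depth 3)
53: right child of 47 (depth 3)
10: left child of 15 (depth 4)
32: right child of 19 (depth 3)
16: right child of 15 (depth 4)
1: left child of 10 (depth 5)
13: right child of 10 (depth 5)
38: right child of 32 (depth 4)
40: right child of 38 (depth 5)
22: left child of 32 (depth 4)
17: right child of 16 (depth 5)
7: right child of 1 (depth 6)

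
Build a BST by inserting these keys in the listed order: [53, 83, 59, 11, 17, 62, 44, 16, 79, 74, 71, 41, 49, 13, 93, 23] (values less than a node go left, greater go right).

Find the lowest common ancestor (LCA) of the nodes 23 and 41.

Resulting structure (node: left, right):
  53: L=11, R=83
  83: L=59, R=93
  59: L=–, R=62
  11: L=–, R=17
  17: L=16, R=44
  62: L=–, R=79
  44: L=41, R=49
  16: L=13, R=–
  79: L=74, R=–
  74: L=71, R=–
  71: L=–, R=–
  41: L=23, R=–
  49: L=–, R=–
  13: L=–, R=–
  93: L=–, R=–
  23: L=–, R=–

Path to 23: 53 → 11 → 17 → 44 → 41 → 23
Path to 41: 53 → 11 → 17 → 44 → 41
41 lies on both paths and is an ancestor of the other node.

41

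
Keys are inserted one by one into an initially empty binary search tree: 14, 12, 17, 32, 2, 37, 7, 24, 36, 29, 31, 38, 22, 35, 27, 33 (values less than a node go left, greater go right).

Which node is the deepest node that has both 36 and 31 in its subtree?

Insert 14: tree is empty, so 14 becomes the root.
Insert 12: 12 < 14 → go left. Place as left child of 14.
Insert 17: 17 > 14 → go right. Place as right child of 14.
Insert 32: 32 > 14 → go right; 32 > 17 → go right. Place as right child of 17.
Insert 2: 2 < 14 → go left; 2 < 12 → go left. Place as left child of 12.
Insert 37: 37 > 14 → go right; 37 > 17 → go right; 37 > 32 → go right. Place as right child of 32.
Insert 7: 7 < 14 → go left; 7 < 12 → go left; 7 > 2 → go right. Place as right child of 2.
Insert 24: 24 > 14 → go right; 24 > 17 → go right; 24 < 32 → go left. Place as left child of 32.
Insert 36: 36 > 14 → go right; 36 > 17 → go right; 36 > 32 → go right; 36 < 37 → go left. Place as left child of 37.
Insert 29: 29 > 14 → go right; 29 > 17 → go right; 29 < 32 → go left; 29 > 24 → go right. Place as right child of 24.
Insert 31: 31 > 14 → go right; 31 > 17 → go right; 31 < 32 → go left; 31 > 24 → go right; 31 > 29 → go right. Place as right child of 29.
Insert 38: 38 > 14 → go right; 38 > 17 → go right; 38 > 32 → go right; 38 > 37 → go right. Place as right child of 37.
Insert 22: 22 > 14 → go right; 22 > 17 → go right; 22 < 32 → go left; 22 < 24 → go left. Place as left child of 24.
Insert 35: 35 > 14 → go right; 35 > 17 → go right; 35 > 32 → go right; 35 < 37 → go left; 35 < 36 → go left. Place as left child of 36.
Insert 27: 27 > 14 → go right; 27 > 17 → go right; 27 < 32 → go left; 27 > 24 → go right; 27 < 29 → go left. Place as left child of 29.
Insert 33: 33 > 14 → go right; 33 > 17 → go right; 33 > 32 → go right; 33 < 37 → go left; 33 < 36 → go left; 33 < 35 → go left. Place as left child of 35.

Path to 36: 14 → 17 → 32 → 37 → 36
Path to 31: 14 → 17 → 32 → 24 → 29 → 31
The paths share a prefix ending at 32, then split left and right.

32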